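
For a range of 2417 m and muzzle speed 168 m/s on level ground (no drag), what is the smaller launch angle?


sin(2*theta) = R*g/v0^2 = 2417*9.81/168^2 = 0.840092, theta = arcsin(0.840092)/2 = 28.57°

28.57 degrees


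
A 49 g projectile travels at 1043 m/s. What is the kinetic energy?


E = 0.5*m*v^2 = 0.5*0.049*1043^2 = 26652 J

26652 J


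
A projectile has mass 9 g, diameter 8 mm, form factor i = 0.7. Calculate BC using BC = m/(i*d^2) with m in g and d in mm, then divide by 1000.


BC = m/(i*d^2*1000) = 9/(0.7 * 8^2 * 1000) = 0.0002009

0.0002009


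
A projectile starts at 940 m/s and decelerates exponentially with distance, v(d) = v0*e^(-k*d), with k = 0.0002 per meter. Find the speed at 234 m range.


v = v0*exp(-k*d) = 940*exp(-0.0002*234) = 897 m/s

897 m/s


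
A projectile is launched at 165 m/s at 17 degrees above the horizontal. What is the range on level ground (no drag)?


R = v0^2 * sin(2*theta) / g = 165^2 * sin(2*17°) / 9.81 = 1552 m

1552 m


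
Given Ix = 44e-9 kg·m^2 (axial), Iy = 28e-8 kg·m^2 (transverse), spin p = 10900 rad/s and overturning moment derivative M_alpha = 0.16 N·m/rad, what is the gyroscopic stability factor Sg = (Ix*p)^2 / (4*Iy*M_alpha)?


Sg = Ix^2 * p^2 / (4 * Iy * M_alpha) = (44e-9)^2 * 10900^2 / (4 * 28e-8 * 0.16) = 1.284

1.284


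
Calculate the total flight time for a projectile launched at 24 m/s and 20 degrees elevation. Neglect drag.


T = 2*v0*sin(theta)/g = 2*24*sin(20°)/9.81 = 1.673 s

1.673 s


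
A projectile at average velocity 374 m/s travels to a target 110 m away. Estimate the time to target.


t = d/v = 110/374 = 0.2941 s

0.2941 s


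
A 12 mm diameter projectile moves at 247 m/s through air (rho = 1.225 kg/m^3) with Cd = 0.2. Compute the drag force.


A = pi*(d/2)^2 = pi*(12/2000)^2 = 1.13097e-04 m^2
Fd = 0.5*Cd*rho*A*v^2 = 0.5*0.2*1.225*1.13097e-04*247^2 = 0.8452 N

0.8452 N


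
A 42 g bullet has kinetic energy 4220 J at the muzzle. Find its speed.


v = sqrt(2*E/m) = sqrt(2*4220/0.042) = 448.3 m/s

448.3 m/s


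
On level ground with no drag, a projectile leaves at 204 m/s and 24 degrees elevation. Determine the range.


R = v0^2 * sin(2*theta) / g = 204^2 * sin(2*24°) / 9.81 = 3153 m

3153 m


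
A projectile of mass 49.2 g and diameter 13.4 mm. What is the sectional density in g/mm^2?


SD = m/d^2 = 49.2/13.4^2 = 0.274 g/mm^2

0.274 g/mm^2


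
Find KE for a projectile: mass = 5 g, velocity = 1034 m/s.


E = 0.5*m*v^2 = 0.5*0.005*1034^2 = 2673 J

2673 J


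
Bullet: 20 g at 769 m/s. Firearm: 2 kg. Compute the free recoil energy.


v_r = m_p*v_p/m_gun = 0.02*769/2 = 7.69 m/s, E_r = 0.5*m_gun*v_r^2 = 0.5*2*7.69^2 = 59.14 J

59.14 J


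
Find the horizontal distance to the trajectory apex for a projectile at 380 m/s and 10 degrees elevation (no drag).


R = v0^2*sin(2*theta)/g = 380^2*sin(2*10°)/9.81 = 5034.42 m
apex_dist = R/2 = 5034.42/2 = 2517 m

2517 m


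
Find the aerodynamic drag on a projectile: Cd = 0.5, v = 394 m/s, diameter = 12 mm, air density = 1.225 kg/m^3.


A = pi*(d/2)^2 = pi*(12/2000)^2 = 1.13097e-04 m^2
Fd = 0.5*Cd*rho*A*v^2 = 0.5*0.5*1.225*1.13097e-04*394^2 = 5.377 N

5.377 N


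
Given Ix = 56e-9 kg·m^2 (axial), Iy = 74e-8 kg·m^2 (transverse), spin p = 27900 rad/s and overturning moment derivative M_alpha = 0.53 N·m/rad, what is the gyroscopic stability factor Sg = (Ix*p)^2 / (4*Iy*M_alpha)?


Sg = Ix^2 * p^2 / (4 * Iy * M_alpha) = (56e-9)^2 * 27900^2 / (4 * 74e-8 * 0.53) = 1.556

1.556


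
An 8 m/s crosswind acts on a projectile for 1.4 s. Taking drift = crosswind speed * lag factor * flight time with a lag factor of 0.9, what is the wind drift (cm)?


drift = v_wind * lag * t = 8 * 0.9 * 1.4 = 10.08 m ≈ 1008 cm

1008 cm


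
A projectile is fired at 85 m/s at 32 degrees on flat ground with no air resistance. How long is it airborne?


T = 2*v0*sin(theta)/g = 2*85*sin(32°)/9.81 = 9.183 s

9.183 s


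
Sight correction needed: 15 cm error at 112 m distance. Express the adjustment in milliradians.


1 mrad subtends 1 cm per 10 m of range, so adj = error_cm / (dist_m / 10) = 15 / (112/10) = 1.339 mrad

1.339 mrad


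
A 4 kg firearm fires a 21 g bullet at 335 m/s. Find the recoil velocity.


v_recoil = m_p * v_p / m_gun = 0.021 * 335 / 4 = 1.759 m/s

1.759 m/s


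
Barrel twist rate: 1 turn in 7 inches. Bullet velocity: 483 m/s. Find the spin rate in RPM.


twist_m = 7*0.0254 = 0.1778 m
spin = v/twist = 483/0.1778 = 2716.535 rev/s
RPM = spin*60 = 2716.535*60 ≈ 162992 RPM

162992 RPM


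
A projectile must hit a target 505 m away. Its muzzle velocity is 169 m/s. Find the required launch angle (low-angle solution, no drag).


sin(2*theta) = R*g/v0^2 = 505*9.81/169^2 = 0.173455, theta = arcsin(0.173455)/2 = 4.994°

4.994 degrees


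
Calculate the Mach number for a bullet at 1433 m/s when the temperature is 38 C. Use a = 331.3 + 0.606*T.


a = 331.3 + 0.606*(38) = 354.328 m/s
M = v/a = 1433/354.328 = 4.044

4.044


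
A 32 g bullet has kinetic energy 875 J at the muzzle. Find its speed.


v = sqrt(2*E/m) = sqrt(2*875/0.032) = 233.9 m/s

233.9 m/s


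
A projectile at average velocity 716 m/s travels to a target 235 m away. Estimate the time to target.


t = d/v = 235/716 = 0.3282 s

0.3282 s


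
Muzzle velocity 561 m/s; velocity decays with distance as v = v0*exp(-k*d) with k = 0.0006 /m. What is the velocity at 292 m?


v = v0*exp(-k*d) = 561*exp(-0.0006*292) = 470.8 m/s

470.8 m/s


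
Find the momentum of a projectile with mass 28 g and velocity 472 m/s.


p = m*v = 0.028*472 = 13.22 kg·m/s

13.22 kg·m/s


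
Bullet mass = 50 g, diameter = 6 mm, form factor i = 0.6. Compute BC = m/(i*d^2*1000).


BC = m/(i*d^2*1000) = 50/(0.6 * 6^2 * 1000) = 0.002315

0.002315


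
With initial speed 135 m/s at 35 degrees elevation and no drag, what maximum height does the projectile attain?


H = (v0*sin(theta))^2 / (2g) = (135*sin(35°))^2 / (2*9.81) = 305.6 m

305.6 m


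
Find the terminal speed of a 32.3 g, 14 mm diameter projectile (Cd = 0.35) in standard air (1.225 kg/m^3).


A = pi*(d/2)^2 = pi*(14/2000)^2 = 1.53938e-04 m^2
vt = sqrt(2mg/(Cd*rho*A)) = sqrt(2*0.0323*9.81/(0.35 * 1.225 * 1.53938e-04)) = 97.99 m/s

97.99 m/s


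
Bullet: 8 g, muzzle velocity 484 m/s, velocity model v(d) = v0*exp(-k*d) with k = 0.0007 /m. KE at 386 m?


v = v0*exp(-k*d) = 484*exp(-0.0007*386) = 369.402 m/s
E = 0.5*m*v^2 = 0.5*0.008*369.402^2 = 545.8 J

545.8 J


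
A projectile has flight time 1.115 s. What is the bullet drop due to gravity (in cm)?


drop = 0.5*g*t^2 = 0.5*9.81*1.115^2 = 6.09802 m ≈ 609.8 cm

609.8 cm


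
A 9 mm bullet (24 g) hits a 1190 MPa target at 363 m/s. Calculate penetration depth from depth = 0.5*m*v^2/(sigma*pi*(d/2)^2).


A = pi*(d/2)^2 = pi*(9/2)^2 = 63.6173 mm^2
E = 0.5*m*v^2 = 0.5*0.024*363^2 = 1581.23 J
depth = E/(sigma*A) = 1581.23 J / (1190 MPa * 63.6173 mm^2) = 1581.23/(1190 * 63.6173) m = 0.0208868 m ≈ 20.89 mm

20.89 mm


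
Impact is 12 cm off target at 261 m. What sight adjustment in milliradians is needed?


1 mrad subtends 1 cm per 10 m of range, so adj = error_cm / (dist_m / 10) = 12 / (261/10) = 0.4598 mrad

0.4598 mrad


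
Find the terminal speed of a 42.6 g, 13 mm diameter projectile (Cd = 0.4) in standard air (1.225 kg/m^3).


A = pi*(d/2)^2 = pi*(13/2000)^2 = 1.32732e-04 m^2
vt = sqrt(2mg/(Cd*rho*A)) = sqrt(2*0.0426*9.81/(0.4 * 1.225 * 1.32732e-04)) = 113.4 m/s

113.4 m/s


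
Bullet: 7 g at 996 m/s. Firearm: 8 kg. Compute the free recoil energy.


v_r = m_p*v_p/m_gun = 0.007*996/8 = 0.8715 m/s, E_r = 0.5*m_gun*v_r^2 = 0.5*8*0.8715^2 = 3.038 J

3.038 J


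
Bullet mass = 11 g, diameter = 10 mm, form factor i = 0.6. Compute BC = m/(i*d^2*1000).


BC = m/(i*d^2*1000) = 11/(0.6 * 10^2 * 1000) = 0.0001833

0.0001833


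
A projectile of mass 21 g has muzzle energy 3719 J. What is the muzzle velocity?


v = sqrt(2*E/m) = sqrt(2*3719/0.021) = 595.1 m/s

595.1 m/s


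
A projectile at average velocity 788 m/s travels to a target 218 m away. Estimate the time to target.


t = d/v = 218/788 = 0.2766 s

0.2766 s


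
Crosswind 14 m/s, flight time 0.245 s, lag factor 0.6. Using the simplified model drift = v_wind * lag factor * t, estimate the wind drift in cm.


drift = v_wind * lag * t = 14 * 0.6 * 0.245 = 2.058 m ≈ 205.8 cm

205.8 cm


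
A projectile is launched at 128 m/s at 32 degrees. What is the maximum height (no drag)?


H = (v0*sin(theta))^2 / (2g) = (128*sin(32°))^2 / (2*9.81) = 234.5 m

234.5 m


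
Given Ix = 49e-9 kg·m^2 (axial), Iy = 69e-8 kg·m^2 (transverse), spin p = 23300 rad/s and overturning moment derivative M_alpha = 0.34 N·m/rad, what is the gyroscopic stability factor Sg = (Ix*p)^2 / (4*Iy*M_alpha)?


Sg = Ix^2 * p^2 / (4 * Iy * M_alpha) = (49e-9)^2 * 23300^2 / (4 * 69e-8 * 0.34) = 1.389

1.389


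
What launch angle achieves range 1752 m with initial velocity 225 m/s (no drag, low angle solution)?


sin(2*theta) = R*g/v0^2 = 1752*9.81/225^2 = 0.339499, theta = arcsin(0.339499)/2 = 9.923°

9.923 degrees


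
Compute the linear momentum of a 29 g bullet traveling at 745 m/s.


p = m*v = 0.029*745 = 21.61 kg·m/s

21.61 kg·m/s


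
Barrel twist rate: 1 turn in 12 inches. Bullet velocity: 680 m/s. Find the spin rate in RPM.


twist_m = 12*0.0254 = 0.3048 m
spin = v/twist = 680/0.3048 = 2230.971 rev/s
RPM = spin*60 = 2230.971*60 ≈ 133858 RPM

133858 RPM


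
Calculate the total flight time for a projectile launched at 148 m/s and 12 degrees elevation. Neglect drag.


T = 2*v0*sin(theta)/g = 2*148*sin(12°)/9.81 = 6.273 s

6.273 s


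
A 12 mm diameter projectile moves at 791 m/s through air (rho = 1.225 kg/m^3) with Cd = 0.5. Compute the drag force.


A = pi*(d/2)^2 = pi*(12/2000)^2 = 1.13097e-04 m^2
Fd = 0.5*Cd*rho*A*v^2 = 0.5*0.5*1.225*1.13097e-04*791^2 = 21.67 N

21.67 N


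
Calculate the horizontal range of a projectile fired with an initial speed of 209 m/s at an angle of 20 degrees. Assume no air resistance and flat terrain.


R = v0^2 * sin(2*theta) / g = 209^2 * sin(2*20°) / 9.81 = 2862 m

2862 m


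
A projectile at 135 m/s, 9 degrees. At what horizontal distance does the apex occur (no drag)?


R = v0^2*sin(2*theta)/g = 135^2*sin(2*9°)/9.81 = 574.091 m
apex_dist = R/2 = 574.091/2 = 287 m

287 m


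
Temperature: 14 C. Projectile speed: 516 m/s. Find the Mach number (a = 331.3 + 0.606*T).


a = 331.3 + 0.606*(14) = 339.784 m/s
M = v/a = 516/339.784 = 1.519

1.519


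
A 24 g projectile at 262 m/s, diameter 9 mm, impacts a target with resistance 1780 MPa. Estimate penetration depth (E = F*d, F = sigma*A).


A = pi*(d/2)^2 = pi*(9/2)^2 = 63.6173 mm^2
E = 0.5*m*v^2 = 0.5*0.024*262^2 = 823.728 J
depth = E/(sigma*A) = 823.728 J / (1780 MPa * 63.6173 mm^2) = 823.728/(1780 * 63.6173) m = 0.00727426 m ≈ 7.274 mm

7.274 mm


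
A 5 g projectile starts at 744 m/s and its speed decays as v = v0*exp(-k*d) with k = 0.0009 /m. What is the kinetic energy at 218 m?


v = v0*exp(-k*d) = 744*exp(-0.0009*218) = 611.455 m/s
E = 0.5*m*v^2 = 0.5*0.005*611.455^2 = 934.7 J

934.7 J


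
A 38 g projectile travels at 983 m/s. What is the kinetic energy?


E = 0.5*m*v^2 = 0.5*0.038*983^2 = 18359 J

18359 J


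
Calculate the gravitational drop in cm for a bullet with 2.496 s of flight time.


drop = 0.5*g*t^2 = 0.5*9.81*2.496^2 = 30.5582 m ≈ 3056 cm

3056 cm


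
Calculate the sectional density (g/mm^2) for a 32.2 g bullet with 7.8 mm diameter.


SD = m/d^2 = 32.2/7.8^2 = 0.5293 g/mm^2

0.5293 g/mm^2


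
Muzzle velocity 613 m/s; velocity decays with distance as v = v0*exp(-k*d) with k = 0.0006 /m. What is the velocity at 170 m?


v = v0*exp(-k*d) = 613*exp(-0.0006*170) = 553.6 m/s

553.6 m/s


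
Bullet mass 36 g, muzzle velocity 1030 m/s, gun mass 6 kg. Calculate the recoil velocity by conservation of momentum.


v_recoil = m_p * v_p / m_gun = 0.036 * 1030 / 6 = 6.18 m/s

6.18 m/s


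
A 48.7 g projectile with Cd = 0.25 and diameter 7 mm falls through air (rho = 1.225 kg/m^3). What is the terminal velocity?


A = pi*(d/2)^2 = pi*(7/2000)^2 = 3.84845e-05 m^2
vt = sqrt(2mg/(Cd*rho*A)) = sqrt(2*0.0487*9.81/(0.25 * 1.225 * 3.84845e-05)) = 284.7 m/s

284.7 m/s


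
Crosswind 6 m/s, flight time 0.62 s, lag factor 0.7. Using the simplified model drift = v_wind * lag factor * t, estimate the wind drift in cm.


drift = v_wind * lag * t = 6 * 0.7 * 0.62 = 2.604 m ≈ 260.4 cm

260.4 cm


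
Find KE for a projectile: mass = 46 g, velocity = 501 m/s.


E = 0.5*m*v^2 = 0.5*0.046*501^2 = 5773 J

5773 J


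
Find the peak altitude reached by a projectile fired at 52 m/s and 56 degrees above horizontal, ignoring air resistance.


H = (v0*sin(theta))^2 / (2g) = (52*sin(56°))^2 / (2*9.81) = 94.72 m

94.72 m


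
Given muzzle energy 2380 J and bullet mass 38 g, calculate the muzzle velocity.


v = sqrt(2*E/m) = sqrt(2*2380/0.038) = 353.9 m/s

353.9 m/s


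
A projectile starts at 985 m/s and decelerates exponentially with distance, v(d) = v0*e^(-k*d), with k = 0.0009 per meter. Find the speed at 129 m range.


v = v0*exp(-k*d) = 985*exp(-0.0009*129) = 877 m/s

877 m/s


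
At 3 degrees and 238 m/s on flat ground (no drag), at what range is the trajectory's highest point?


R = v0^2*sin(2*theta)/g = 238^2*sin(2*3°)/9.81 = 603.559 m
apex_dist = R/2 = 603.559/2 = 301.8 m

301.8 m


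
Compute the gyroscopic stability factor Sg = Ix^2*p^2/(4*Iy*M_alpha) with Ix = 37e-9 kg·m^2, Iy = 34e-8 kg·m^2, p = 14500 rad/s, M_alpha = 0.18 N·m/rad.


Sg = Ix^2 * p^2 / (4 * Iy * M_alpha) = (37e-9)^2 * 14500^2 / (4 * 34e-8 * 0.18) = 1.176

1.176


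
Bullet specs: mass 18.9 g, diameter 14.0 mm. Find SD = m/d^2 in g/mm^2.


SD = m/d^2 = 18.9/14.0^2 = 0.09643 g/mm^2

0.09643 g/mm^2


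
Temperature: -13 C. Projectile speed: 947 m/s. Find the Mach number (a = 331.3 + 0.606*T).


a = 331.3 + 0.606*(-13) = 323.422 m/s
M = v/a = 947/323.422 = 2.928

2.928


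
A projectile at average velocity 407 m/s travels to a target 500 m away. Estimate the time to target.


t = d/v = 500/407 = 1.229 s

1.229 s


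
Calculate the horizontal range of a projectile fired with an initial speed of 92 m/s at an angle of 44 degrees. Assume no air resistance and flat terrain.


R = v0^2 * sin(2*theta) / g = 92^2 * sin(2*44°) / 9.81 = 862.3 m

862.3 m


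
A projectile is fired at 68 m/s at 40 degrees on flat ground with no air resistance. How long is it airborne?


T = 2*v0*sin(theta)/g = 2*68*sin(40°)/9.81 = 8.911 s

8.911 s


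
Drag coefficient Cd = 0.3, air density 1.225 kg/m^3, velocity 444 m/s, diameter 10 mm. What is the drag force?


A = pi*(d/2)^2 = pi*(10/2000)^2 = 7.85398e-05 m^2
Fd = 0.5*Cd*rho*A*v^2 = 0.5*0.3*1.225*7.85398e-05*444^2 = 2.845 N

2.845 N


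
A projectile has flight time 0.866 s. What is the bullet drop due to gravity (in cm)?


drop = 0.5*g*t^2 = 0.5*9.81*0.866^2 = 3.67853 m ≈ 367.9 cm

367.9 cm


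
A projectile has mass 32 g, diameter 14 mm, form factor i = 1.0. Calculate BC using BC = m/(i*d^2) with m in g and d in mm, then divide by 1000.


BC = m/(i*d^2*1000) = 32/(1.0 * 14^2 * 1000) = 0.0001633

0.0001633


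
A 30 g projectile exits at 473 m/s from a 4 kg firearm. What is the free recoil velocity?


v_recoil = m_p * v_p / m_gun = 0.03 * 473 / 4 = 3.547 m/s

3.547 m/s


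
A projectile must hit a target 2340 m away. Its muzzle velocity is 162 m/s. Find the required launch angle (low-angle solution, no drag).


sin(2*theta) = R*g/v0^2 = 2340*9.81/162^2 = 0.874691, theta = arcsin(0.874691)/2 = 30.5°

30.5 degrees


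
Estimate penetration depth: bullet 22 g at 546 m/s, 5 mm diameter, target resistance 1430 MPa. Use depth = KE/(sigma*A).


A = pi*(d/2)^2 = pi*(5/2)^2 = 19.635 mm^2
E = 0.5*m*v^2 = 0.5*0.022*546^2 = 3279.28 J
depth = E/(sigma*A) = 3279.28 J / (1430 MPa * 19.635 mm^2) = 3279.28/(1430 * 19.635) m = 0.116792 m ≈ 116.8 mm

116.8 mm


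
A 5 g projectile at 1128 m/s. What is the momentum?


p = m*v = 0.005*1128 = 5.64 kg·m/s

5.64 kg·m/s


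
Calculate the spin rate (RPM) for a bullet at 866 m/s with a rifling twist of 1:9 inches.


twist_m = 9*0.0254 = 0.2286 m
spin = v/twist = 866/0.2286 = 3788.276 rev/s
RPM = spin*60 = 3788.276*60 ≈ 227297 RPM

227297 RPM


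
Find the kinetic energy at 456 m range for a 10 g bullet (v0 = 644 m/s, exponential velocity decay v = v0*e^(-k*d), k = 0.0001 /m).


v = v0*exp(-k*d) = 644*exp(-0.0001*456) = 615.293 m/s
E = 0.5*m*v^2 = 0.5*0.01*615.293^2 = 1893 J

1893 J


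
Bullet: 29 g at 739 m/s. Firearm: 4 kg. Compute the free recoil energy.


v_r = m_p*v_p/m_gun = 0.029*739/4 = 5.35775 m/s, E_r = 0.5*m_gun*v_r^2 = 0.5*4*5.35775^2 = 57.41 J

57.41 J


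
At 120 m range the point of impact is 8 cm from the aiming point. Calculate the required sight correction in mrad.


1 mrad subtends 1 cm per 10 m of range, so adj = error_cm / (dist_m / 10) = 8 / (120/10) = 0.6667 mrad

0.6667 mrad


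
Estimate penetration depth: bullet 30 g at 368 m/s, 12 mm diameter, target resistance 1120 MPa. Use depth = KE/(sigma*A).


A = pi*(d/2)^2 = pi*(12/2)^2 = 113.097 mm^2
E = 0.5*m*v^2 = 0.5*0.03*368^2 = 2031.36 J
depth = E/(sigma*A) = 2031.36 J / (1120 MPa * 113.097 mm^2) = 2031.36/(1120 * 113.097) m = 0.0160368 m ≈ 16.04 mm

16.04 mm


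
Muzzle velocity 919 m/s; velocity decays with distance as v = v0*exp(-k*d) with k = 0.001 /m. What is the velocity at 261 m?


v = v0*exp(-k*d) = 919*exp(-0.001*261) = 707.9 m/s

707.9 m/s


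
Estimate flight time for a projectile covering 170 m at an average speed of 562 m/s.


t = d/v = 170/562 = 0.3025 s

0.3025 s


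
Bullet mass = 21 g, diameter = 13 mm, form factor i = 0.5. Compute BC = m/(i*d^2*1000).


BC = m/(i*d^2*1000) = 21/(0.5 * 13^2 * 1000) = 0.0002485

0.0002485


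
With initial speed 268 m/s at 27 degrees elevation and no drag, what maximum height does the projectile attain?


H = (v0*sin(theta))^2 / (2g) = (268*sin(27°))^2 / (2*9.81) = 754.5 m

754.5 m


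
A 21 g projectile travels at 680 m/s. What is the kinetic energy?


E = 0.5*m*v^2 = 0.5*0.021*680^2 = 4855 J

4855 J


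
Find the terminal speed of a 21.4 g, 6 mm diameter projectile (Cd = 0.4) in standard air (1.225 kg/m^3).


A = pi*(d/2)^2 = pi*(6/2000)^2 = 2.82743e-05 m^2
vt = sqrt(2mg/(Cd*rho*A)) = sqrt(2*0.0214*9.81/(0.4 * 1.225 * 2.82743e-05)) = 174.1 m/s

174.1 m/s


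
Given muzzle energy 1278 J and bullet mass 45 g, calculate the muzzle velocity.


v = sqrt(2*E/m) = sqrt(2*1278/0.045) = 238.3 m/s

238.3 m/s


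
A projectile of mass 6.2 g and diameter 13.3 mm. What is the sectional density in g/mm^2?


SD = m/d^2 = 6.2/13.3^2 = 0.03505 g/mm^2

0.03505 g/mm^2


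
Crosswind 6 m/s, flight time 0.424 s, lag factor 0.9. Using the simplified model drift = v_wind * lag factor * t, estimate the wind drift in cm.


drift = v_wind * lag * t = 6 * 0.9 * 0.424 = 2.2896 m ≈ 229 cm

229 cm


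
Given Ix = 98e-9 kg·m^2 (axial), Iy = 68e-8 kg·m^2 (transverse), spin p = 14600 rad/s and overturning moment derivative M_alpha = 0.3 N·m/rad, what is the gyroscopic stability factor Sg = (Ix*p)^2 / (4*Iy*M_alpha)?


Sg = Ix^2 * p^2 / (4 * Iy * M_alpha) = (98e-9)^2 * 14600^2 / (4 * 68e-8 * 0.3) = 2.509

2.509


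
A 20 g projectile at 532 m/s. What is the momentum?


p = m*v = 0.02*532 = 10.64 kg·m/s

10.64 kg·m/s


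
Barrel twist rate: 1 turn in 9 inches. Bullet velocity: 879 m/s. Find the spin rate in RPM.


twist_m = 9*0.0254 = 0.2286 m
spin = v/twist = 879/0.2286 = 3845.144 rev/s
RPM = spin*60 = 3845.144*60 ≈ 230709 RPM

230709 RPM


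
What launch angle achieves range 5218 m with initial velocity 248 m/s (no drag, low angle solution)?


sin(2*theta) = R*g/v0^2 = 5218*9.81/248^2 = 0.832281, theta = arcsin(0.832281)/2 = 28.17°

28.17 degrees


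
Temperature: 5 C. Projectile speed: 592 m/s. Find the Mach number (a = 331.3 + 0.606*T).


a = 331.3 + 0.606*(5) = 334.33 m/s
M = v/a = 592/334.33 = 1.771

1.771


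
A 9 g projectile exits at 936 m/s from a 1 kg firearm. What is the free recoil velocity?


v_recoil = m_p * v_p / m_gun = 0.009 * 936 / 1 = 8.424 m/s

8.424 m/s


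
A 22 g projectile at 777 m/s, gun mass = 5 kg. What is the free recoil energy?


v_r = m_p*v_p/m_gun = 0.022*777/5 = 3.4188 m/s, E_r = 0.5*m_gun*v_r^2 = 0.5*5*3.4188^2 = 29.22 J

29.22 J


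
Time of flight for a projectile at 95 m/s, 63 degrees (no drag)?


T = 2*v0*sin(theta)/g = 2*95*sin(63°)/9.81 = 17.26 s

17.26 s


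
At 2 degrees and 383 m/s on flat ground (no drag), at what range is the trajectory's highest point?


R = v0^2*sin(2*theta)/g = 383^2*sin(2*2°)/9.81 = 1043.07 m
apex_dist = R/2 = 1043.07/2 = 521.5 m

521.5 m


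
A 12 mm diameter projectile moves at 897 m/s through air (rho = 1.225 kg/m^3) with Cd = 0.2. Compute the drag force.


A = pi*(d/2)^2 = pi*(12/2000)^2 = 1.13097e-04 m^2
Fd = 0.5*Cd*rho*A*v^2 = 0.5*0.2*1.225*1.13097e-04*897^2 = 11.15 N

11.15 N


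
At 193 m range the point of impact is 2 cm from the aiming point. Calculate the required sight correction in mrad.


1 mrad subtends 1 cm per 10 m of range, so adj = error_cm / (dist_m / 10) = 2 / (193/10) = 0.1036 mrad

0.1036 mrad


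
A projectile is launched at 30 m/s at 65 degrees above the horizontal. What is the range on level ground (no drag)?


R = v0^2 * sin(2*theta) / g = 30^2 * sin(2*65°) / 9.81 = 70.28 m

70.28 m


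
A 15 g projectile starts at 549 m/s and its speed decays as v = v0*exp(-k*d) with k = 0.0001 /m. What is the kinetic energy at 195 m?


v = v0*exp(-k*d) = 549*exp(-0.0001*195) = 538.398 m/s
E = 0.5*m*v^2 = 0.5*0.015*538.398^2 = 2174 J

2174 J


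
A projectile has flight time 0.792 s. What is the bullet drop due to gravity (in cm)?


drop = 0.5*g*t^2 = 0.5*9.81*0.792^2 = 3.07673 m ≈ 307.7 cm

307.7 cm


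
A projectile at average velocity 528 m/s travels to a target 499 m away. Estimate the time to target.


t = d/v = 499/528 = 0.9451 s

0.9451 s


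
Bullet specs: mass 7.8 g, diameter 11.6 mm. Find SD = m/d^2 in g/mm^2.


SD = m/d^2 = 7.8/11.6^2 = 0.05797 g/mm^2

0.05797 g/mm^2


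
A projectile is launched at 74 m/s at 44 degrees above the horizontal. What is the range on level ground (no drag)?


R = v0^2 * sin(2*theta) / g = 74^2 * sin(2*44°) / 9.81 = 557.9 m

557.9 m


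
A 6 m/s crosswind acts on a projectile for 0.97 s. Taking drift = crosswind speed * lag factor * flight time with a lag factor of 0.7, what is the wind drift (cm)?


drift = v_wind * lag * t = 6 * 0.7 * 0.97 = 4.074 m ≈ 407.4 cm

407.4 cm


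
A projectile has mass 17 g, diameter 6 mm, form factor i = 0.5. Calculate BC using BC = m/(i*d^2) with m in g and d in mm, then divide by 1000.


BC = m/(i*d^2*1000) = 17/(0.5 * 6^2 * 1000) = 0.0009444

0.0009444


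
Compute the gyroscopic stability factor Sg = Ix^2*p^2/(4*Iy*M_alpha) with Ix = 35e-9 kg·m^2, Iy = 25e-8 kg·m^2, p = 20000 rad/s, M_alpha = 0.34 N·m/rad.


Sg = Ix^2 * p^2 / (4 * Iy * M_alpha) = (35e-9)^2 * 20000^2 / (4 * 25e-8 * 0.34) = 1.441

1.441


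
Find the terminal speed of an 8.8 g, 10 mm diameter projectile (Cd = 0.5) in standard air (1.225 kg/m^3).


A = pi*(d/2)^2 = pi*(10/2000)^2 = 7.85398e-05 m^2
vt = sqrt(2mg/(Cd*rho*A)) = sqrt(2*0.0088*9.81/(0.5 * 1.225 * 7.85398e-05)) = 59.91 m/s

59.91 m/s


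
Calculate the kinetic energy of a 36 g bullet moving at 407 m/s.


E = 0.5*m*v^2 = 0.5*0.036*407^2 = 2982 J

2982 J


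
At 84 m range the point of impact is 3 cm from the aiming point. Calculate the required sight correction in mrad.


1 mrad subtends 1 cm per 10 m of range, so adj = error_cm / (dist_m / 10) = 3 / (84/10) = 0.3571 mrad

0.3571 mrad


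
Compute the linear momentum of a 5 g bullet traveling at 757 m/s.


p = m*v = 0.005*757 = 3.785 kg·m/s

3.785 kg·m/s


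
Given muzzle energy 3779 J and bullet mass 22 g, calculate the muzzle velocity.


v = sqrt(2*E/m) = sqrt(2*3779/0.022) = 586.1 m/s

586.1 m/s


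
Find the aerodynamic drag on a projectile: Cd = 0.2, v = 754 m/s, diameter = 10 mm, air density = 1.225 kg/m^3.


A = pi*(d/2)^2 = pi*(10/2000)^2 = 7.85398e-05 m^2
Fd = 0.5*Cd*rho*A*v^2 = 0.5*0.2*1.225*7.85398e-05*754^2 = 5.47 N

5.47 N


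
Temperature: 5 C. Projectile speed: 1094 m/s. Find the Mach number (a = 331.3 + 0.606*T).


a = 331.3 + 0.606*(5) = 334.33 m/s
M = v/a = 1094/334.33 = 3.272

3.272


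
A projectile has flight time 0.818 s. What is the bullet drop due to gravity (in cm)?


drop = 0.5*g*t^2 = 0.5*9.81*0.818^2 = 3.28205 m ≈ 328.2 cm

328.2 cm


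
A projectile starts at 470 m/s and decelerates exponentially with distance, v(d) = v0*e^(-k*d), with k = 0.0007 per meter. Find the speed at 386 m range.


v = v0*exp(-k*d) = 470*exp(-0.0007*386) = 358.7 m/s

358.7 m/s


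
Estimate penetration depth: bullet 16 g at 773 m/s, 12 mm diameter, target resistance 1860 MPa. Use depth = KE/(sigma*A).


A = pi*(d/2)^2 = pi*(12/2)^2 = 113.097 mm^2
E = 0.5*m*v^2 = 0.5*0.016*773^2 = 4780.23 J
depth = E/(sigma*A) = 4780.23 J / (1860 MPa * 113.097 mm^2) = 4780.23/(1860 * 113.097) m = 0.0227239 m ≈ 22.72 mm

22.72 mm


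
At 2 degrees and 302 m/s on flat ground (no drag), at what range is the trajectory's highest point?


R = v0^2*sin(2*theta)/g = 302^2*sin(2*2°)/9.81 = 648.529 m
apex_dist = R/2 = 648.529/2 = 324.3 m

324.3 m


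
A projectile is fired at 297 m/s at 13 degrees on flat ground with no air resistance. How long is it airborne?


T = 2*v0*sin(theta)/g = 2*297*sin(13°)/9.81 = 13.62 s

13.62 s


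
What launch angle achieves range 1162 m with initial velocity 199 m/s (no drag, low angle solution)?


sin(2*theta) = R*g/v0^2 = 1162*9.81/199^2 = 0.287852, theta = arcsin(0.287852)/2 = 8.365°

8.365 degrees


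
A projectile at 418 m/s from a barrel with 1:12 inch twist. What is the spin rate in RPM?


twist_m = 12*0.0254 = 0.3048 m
spin = v/twist = 418/0.3048 = 1371.391 rev/s
RPM = spin*60 = 1371.391*60 ≈ 82283 RPM

82283 RPM


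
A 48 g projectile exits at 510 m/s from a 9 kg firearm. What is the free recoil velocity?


v_recoil = m_p * v_p / m_gun = 0.048 * 510 / 9 = 2.72 m/s

2.72 m/s


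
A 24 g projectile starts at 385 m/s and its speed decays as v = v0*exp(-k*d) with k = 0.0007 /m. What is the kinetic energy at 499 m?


v = v0*exp(-k*d) = 385*exp(-0.0007*499) = 271.495 m/s
E = 0.5*m*v^2 = 0.5*0.024*271.495^2 = 884.5 J

884.5 J


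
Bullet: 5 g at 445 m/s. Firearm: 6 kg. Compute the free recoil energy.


v_r = m_p*v_p/m_gun = 0.005*445/6 = 0.370833 m/s, E_r = 0.5*m_gun*v_r^2 = 0.5*6*0.370833^2 = 0.4126 J

0.4126 J


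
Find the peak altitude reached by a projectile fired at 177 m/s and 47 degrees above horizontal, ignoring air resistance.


H = (v0*sin(theta))^2 / (2g) = (177*sin(47°))^2 / (2*9.81) = 854.1 m

854.1 m


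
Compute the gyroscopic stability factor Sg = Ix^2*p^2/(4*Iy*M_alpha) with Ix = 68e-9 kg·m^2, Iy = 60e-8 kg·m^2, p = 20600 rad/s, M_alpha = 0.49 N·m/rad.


Sg = Ix^2 * p^2 / (4 * Iy * M_alpha) = (68e-9)^2 * 20600^2 / (4 * 60e-8 * 0.49) = 1.669

1.669


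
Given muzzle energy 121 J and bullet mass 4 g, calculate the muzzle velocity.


v = sqrt(2*E/m) = sqrt(2*121/0.004) = 246 m/s

246 m/s


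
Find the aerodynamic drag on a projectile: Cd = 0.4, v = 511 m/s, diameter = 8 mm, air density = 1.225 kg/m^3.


A = pi*(d/2)^2 = pi*(8/2000)^2 = 5.02655e-05 m^2
Fd = 0.5*Cd*rho*A*v^2 = 0.5*0.4*1.225*5.02655e-05*511^2 = 3.216 N

3.216 N


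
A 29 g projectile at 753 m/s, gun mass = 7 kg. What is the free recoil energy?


v_r = m_p*v_p/m_gun = 0.029*753/7 = 3.11957 m/s, E_r = 0.5*m_gun*v_r^2 = 0.5*7*3.11957^2 = 34.06 J

34.06 J


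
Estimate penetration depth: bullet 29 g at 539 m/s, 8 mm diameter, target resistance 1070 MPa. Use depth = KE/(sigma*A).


A = pi*(d/2)^2 = pi*(8/2)^2 = 50.2655 mm^2
E = 0.5*m*v^2 = 0.5*0.029*539^2 = 4212.55 J
depth = E/(sigma*A) = 4212.55 J / (1070 MPa * 50.2655 mm^2) = 4212.55/(1070 * 50.2655) m = 0.0783235 m ≈ 78.32 mm

78.32 mm


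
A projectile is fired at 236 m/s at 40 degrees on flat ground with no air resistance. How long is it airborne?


T = 2*v0*sin(theta)/g = 2*236*sin(40°)/9.81 = 30.93 s

30.93 s


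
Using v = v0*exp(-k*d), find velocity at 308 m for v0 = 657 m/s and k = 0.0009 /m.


v = v0*exp(-k*d) = 657*exp(-0.0009*308) = 497.9 m/s

497.9 m/s


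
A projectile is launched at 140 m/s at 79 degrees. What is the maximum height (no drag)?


H = (v0*sin(theta))^2 / (2g) = (140*sin(79°))^2 / (2*9.81) = 962.6 m

962.6 m


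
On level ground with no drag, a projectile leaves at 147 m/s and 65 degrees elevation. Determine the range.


R = v0^2 * sin(2*theta) / g = 147^2 * sin(2*65°) / 9.81 = 1687 m

1687 m


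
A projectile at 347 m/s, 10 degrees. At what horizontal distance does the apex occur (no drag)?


R = v0^2*sin(2*theta)/g = 347^2*sin(2*10°)/9.81 = 4197.99 m
apex_dist = R/2 = 4197.99/2 = 2099 m

2099 m


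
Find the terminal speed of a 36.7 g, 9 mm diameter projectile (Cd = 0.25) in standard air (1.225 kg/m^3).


A = pi*(d/2)^2 = pi*(9/2000)^2 = 6.36173e-05 m^2
vt = sqrt(2mg/(Cd*rho*A)) = sqrt(2*0.0367*9.81/(0.25 * 1.225 * 6.36173e-05)) = 192.2 m/s

192.2 m/s


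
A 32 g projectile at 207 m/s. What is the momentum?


p = m*v = 0.032*207 = 6.624 kg·m/s

6.624 kg·m/s


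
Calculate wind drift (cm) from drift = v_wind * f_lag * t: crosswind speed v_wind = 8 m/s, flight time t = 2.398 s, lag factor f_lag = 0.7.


drift = v_wind * lag * t = 8 * 0.7 * 2.398 = 13.4288 m ≈ 1343 cm

1343 cm


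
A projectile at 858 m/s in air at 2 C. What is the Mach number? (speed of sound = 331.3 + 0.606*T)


a = 331.3 + 0.606*(2) = 332.512 m/s
M = v/a = 858/332.512 = 2.58

2.58


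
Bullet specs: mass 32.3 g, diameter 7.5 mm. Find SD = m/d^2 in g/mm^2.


SD = m/d^2 = 32.3/7.5^2 = 0.5742 g/mm^2

0.5742 g/mm^2


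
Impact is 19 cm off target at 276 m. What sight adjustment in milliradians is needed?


1 mrad subtends 1 cm per 10 m of range, so adj = error_cm / (dist_m / 10) = 19 / (276/10) = 0.6884 mrad

0.6884 mrad


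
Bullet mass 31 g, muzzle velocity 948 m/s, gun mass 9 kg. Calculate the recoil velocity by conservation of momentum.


v_recoil = m_p * v_p / m_gun = 0.031 * 948 / 9 = 3.265 m/s

3.265 m/s


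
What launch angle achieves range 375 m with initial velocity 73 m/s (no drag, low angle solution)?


sin(2*theta) = R*g/v0^2 = 375*9.81/73^2 = 0.690327, theta = arcsin(0.690327)/2 = 21.83°

21.83 degrees


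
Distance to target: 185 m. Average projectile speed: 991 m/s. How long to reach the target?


t = d/v = 185/991 = 0.1867 s

0.1867 s


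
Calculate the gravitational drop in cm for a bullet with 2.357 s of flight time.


drop = 0.5*g*t^2 = 0.5*9.81*2.357^2 = 27.2495 m ≈ 2725 cm

2725 cm


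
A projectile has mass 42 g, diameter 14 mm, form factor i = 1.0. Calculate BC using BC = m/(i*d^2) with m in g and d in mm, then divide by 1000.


BC = m/(i*d^2*1000) = 42/(1.0 * 14^2 * 1000) = 0.0002143

0.0002143


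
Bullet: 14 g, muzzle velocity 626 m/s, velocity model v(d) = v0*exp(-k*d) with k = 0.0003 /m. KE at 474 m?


v = v0*exp(-k*d) = 626*exp(-0.0003*474) = 543.022 m/s
E = 0.5*m*v^2 = 0.5*0.014*543.022^2 = 2064 J

2064 J


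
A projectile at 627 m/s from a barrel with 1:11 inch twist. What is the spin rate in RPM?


twist_m = 11*0.0254 = 0.2794 m
spin = v/twist = 627/0.2794 = 2244.094 rev/s
RPM = spin*60 = 2244.094*60 ≈ 134646 RPM

134646 RPM


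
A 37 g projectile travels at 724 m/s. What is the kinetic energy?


E = 0.5*m*v^2 = 0.5*0.037*724^2 = 9697 J

9697 J


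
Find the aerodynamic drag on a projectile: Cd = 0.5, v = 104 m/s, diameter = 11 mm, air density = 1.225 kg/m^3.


A = pi*(d/2)^2 = pi*(11/2000)^2 = 9.50332e-05 m^2
Fd = 0.5*Cd*rho*A*v^2 = 0.5*0.5*1.225*9.50332e-05*104^2 = 0.3148 N

0.3148 N


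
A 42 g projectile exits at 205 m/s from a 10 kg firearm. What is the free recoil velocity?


v_recoil = m_p * v_p / m_gun = 0.042 * 205 / 10 = 0.861 m/s

0.861 m/s


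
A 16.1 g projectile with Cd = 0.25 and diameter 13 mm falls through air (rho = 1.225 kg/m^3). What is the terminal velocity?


A = pi*(d/2)^2 = pi*(13/2000)^2 = 1.32732e-04 m^2
vt = sqrt(2mg/(Cd*rho*A)) = sqrt(2*0.0161*9.81/(0.25 * 1.225 * 1.32732e-04)) = 88.15 m/s

88.15 m/s


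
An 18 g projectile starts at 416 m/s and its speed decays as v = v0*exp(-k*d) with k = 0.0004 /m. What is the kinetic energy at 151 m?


v = v0*exp(-k*d) = 416*exp(-0.0004*151) = 391.617 m/s
E = 0.5*m*v^2 = 0.5*0.018*391.617^2 = 1380 J

1380 J


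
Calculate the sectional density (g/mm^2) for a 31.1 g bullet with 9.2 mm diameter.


SD = m/d^2 = 31.1/9.2^2 = 0.3674 g/mm^2

0.3674 g/mm^2


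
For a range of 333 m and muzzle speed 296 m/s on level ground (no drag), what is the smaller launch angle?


sin(2*theta) = R*g/v0^2 = 333*9.81/296^2 = 0.0372846, theta = arcsin(0.0372846)/2 = 1.068°

1.068 degrees


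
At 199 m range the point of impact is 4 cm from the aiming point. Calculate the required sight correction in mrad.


1 mrad subtends 1 cm per 10 m of range, so adj = error_cm / (dist_m / 10) = 4 / (199/10) = 0.201 mrad

0.201 mrad


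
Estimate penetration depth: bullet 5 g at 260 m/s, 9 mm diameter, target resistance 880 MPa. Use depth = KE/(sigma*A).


A = pi*(d/2)^2 = pi*(9/2)^2 = 63.6173 mm^2
E = 0.5*m*v^2 = 0.5*0.005*260^2 = 169 J
depth = E/(sigma*A) = 169 J / (880 MPa * 63.6173 mm^2) = 169/(880 * 63.6173) m = 0.00301876 m ≈ 3.019 mm

3.019 mm


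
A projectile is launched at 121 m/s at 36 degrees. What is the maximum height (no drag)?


H = (v0*sin(theta))^2 / (2g) = (121*sin(36°))^2 / (2*9.81) = 257.8 m

257.8 m


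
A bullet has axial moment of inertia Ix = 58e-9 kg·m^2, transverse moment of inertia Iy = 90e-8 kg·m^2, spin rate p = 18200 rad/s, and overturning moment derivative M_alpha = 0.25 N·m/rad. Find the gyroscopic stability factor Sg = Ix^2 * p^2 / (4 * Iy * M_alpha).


Sg = Ix^2 * p^2 / (4 * Iy * M_alpha) = (58e-9)^2 * 18200^2 / (4 * 90e-8 * 0.25) = 1.238

1.238


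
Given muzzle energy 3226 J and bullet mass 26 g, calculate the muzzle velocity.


v = sqrt(2*E/m) = sqrt(2*3226/0.026) = 498.2 m/s

498.2 m/s


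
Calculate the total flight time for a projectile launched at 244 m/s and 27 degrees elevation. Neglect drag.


T = 2*v0*sin(theta)/g = 2*244*sin(27°)/9.81 = 22.58 s

22.58 s


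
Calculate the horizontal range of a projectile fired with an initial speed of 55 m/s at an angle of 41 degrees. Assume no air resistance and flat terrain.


R = v0^2 * sin(2*theta) / g = 55^2 * sin(2*41°) / 9.81 = 305.4 m

305.4 m


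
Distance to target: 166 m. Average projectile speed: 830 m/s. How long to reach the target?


t = d/v = 166/830 = 0.2 s

0.2 s


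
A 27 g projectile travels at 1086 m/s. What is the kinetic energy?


E = 0.5*m*v^2 = 0.5*0.027*1086^2 = 15922 J

15922 J


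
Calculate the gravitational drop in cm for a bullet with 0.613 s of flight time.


drop = 0.5*g*t^2 = 0.5*9.81*0.613^2 = 1.84315 m ≈ 184.3 cm

184.3 cm


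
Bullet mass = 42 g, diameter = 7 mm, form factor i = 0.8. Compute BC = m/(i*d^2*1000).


BC = m/(i*d^2*1000) = 42/(0.8 * 7^2 * 1000) = 0.001071

0.001071


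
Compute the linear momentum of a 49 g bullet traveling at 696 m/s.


p = m*v = 0.049*696 = 34.1 kg·m/s

34.1 kg·m/s


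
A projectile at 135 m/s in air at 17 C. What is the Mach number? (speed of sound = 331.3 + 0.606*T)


a = 331.3 + 0.606*(17) = 341.602 m/s
M = v/a = 135/341.602 = 0.3952

0.3952


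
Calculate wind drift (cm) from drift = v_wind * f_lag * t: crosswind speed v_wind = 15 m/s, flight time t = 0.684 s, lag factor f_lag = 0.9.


drift = v_wind * lag * t = 15 * 0.9 * 0.684 = 9.234 m ≈ 923.4 cm

923.4 cm


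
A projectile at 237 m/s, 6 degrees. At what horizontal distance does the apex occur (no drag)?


R = v0^2*sin(2*theta)/g = 237^2*sin(2*6°)/9.81 = 1190.44 m
apex_dist = R/2 = 1190.44/2 = 595.2 m

595.2 m


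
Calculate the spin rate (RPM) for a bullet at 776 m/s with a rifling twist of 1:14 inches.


twist_m = 14*0.0254 = 0.3556 m
spin = v/twist = 776/0.3556 = 2182.227 rev/s
RPM = spin*60 = 2182.227*60 ≈ 130934 RPM

130934 RPM


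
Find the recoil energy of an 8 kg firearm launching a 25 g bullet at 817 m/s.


v_r = m_p*v_p/m_gun = 0.025*817/8 = 2.55313 m/s, E_r = 0.5*m_gun*v_r^2 = 0.5*8*2.55313^2 = 26.07 J

26.07 J


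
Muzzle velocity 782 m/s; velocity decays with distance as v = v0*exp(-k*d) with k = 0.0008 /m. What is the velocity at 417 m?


v = v0*exp(-k*d) = 782*exp(-0.0008*417) = 560.2 m/s

560.2 m/s


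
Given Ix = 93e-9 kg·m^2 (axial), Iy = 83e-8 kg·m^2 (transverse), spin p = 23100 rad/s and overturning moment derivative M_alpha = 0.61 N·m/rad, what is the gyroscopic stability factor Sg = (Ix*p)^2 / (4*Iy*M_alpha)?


Sg = Ix^2 * p^2 / (4 * Iy * M_alpha) = (93e-9)^2 * 23100^2 / (4 * 83e-8 * 0.61) = 2.279

2.279


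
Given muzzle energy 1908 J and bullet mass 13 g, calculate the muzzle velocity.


v = sqrt(2*E/m) = sqrt(2*1908/0.013) = 541.8 m/s

541.8 m/s


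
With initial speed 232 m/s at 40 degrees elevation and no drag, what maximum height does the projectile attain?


H = (v0*sin(theta))^2 / (2g) = (232*sin(40°))^2 / (2*9.81) = 1133 m

1133 m


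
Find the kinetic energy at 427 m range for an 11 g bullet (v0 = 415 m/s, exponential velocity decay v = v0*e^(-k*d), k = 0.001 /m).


v = v0*exp(-k*d) = 415*exp(-0.001*427) = 270.772 m/s
E = 0.5*m*v^2 = 0.5*0.011*270.772^2 = 403.2 J

403.2 J


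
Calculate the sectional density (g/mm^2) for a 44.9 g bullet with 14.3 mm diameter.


SD = m/d^2 = 44.9/14.3^2 = 0.2196 g/mm^2

0.2196 g/mm^2


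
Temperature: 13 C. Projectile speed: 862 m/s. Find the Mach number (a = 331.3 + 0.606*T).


a = 331.3 + 0.606*(13) = 339.178 m/s
M = v/a = 862/339.178 = 2.541

2.541


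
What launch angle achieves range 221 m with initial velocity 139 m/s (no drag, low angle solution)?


sin(2*theta) = R*g/v0^2 = 221*9.81/139^2 = 0.11221, theta = arcsin(0.11221)/2 = 3.221°

3.221 degrees


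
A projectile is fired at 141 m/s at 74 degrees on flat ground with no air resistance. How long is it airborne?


T = 2*v0*sin(theta)/g = 2*141*sin(74°)/9.81 = 27.63 s

27.63 s


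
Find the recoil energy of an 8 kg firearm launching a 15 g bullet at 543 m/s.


v_r = m_p*v_p/m_gun = 0.015*543/8 = 1.01812 m/s, E_r = 0.5*m_gun*v_r^2 = 0.5*8*1.01812^2 = 4.146 J

4.146 J


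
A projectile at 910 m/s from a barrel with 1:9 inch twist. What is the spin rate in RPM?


twist_m = 9*0.0254 = 0.2286 m
spin = v/twist = 910/0.2286 = 3980.752 rev/s
RPM = spin*60 = 3980.752*60 ≈ 238845 RPM

238845 RPM


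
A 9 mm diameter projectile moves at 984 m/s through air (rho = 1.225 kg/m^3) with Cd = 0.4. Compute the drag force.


A = pi*(d/2)^2 = pi*(9/2000)^2 = 6.36173e-05 m^2
Fd = 0.5*Cd*rho*A*v^2 = 0.5*0.4*1.225*6.36173e-05*984^2 = 15.09 N

15.09 N


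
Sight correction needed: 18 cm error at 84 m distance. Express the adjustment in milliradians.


1 mrad subtends 1 cm per 10 m of range, so adj = error_cm / (dist_m / 10) = 18 / (84/10) = 2.143 mrad

2.143 mrad


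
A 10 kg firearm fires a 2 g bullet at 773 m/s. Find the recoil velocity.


v_recoil = m_p * v_p / m_gun = 0.002 * 773 / 10 = 0.1546 m/s

0.1546 m/s
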